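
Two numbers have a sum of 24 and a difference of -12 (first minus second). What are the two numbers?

Let x = first number, y = second number.
  x + y = 24
  x - y = -12
From equation 1: x = 24 − y.
Substitute into equation 2 and solve: y = 18.
Then x = 6.

first number: 6, second number: 18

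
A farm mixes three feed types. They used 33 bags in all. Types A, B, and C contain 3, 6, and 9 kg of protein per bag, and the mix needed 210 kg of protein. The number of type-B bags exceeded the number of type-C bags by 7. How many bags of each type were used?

Let a = type-A bags, b = type-B bags, c = type-C bags.
  b + c + a = 33
  9c + 3a + 6b = 210
  b - c = 7
Row-reduce the augmented matrix:
R2 ← R2 − 3·R1.
R2 ← R2 / (3).
R1 ← R1 − 1·R2.
R3 ← R3 − 1·R2.
R3 ← R3 / (-3).
R1 ← R1 + 1·R3.
R2 ← R2 − 2·R3.
Reading off the reduced rows gives a = 6, b = 17, c = 10.

type-A bags: 6, type-B bags: 17, type-C bags: 10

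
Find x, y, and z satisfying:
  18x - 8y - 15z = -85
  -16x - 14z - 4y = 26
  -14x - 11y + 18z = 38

Row-reduce the augmented matrix:
R1 ← R1 / (18).
R2 ← R2 + 16·R1.
R3 ← R3 + 14·R1.
R2 ← R2 / (-100/9).
R1 ← R1 + 4/9·R2.
R3 ← R3 + 155/9·R2.
R3 ← R3 / (487/10).
R1 ← R1 − 13/50·R3.
R2 ← R2 − 123/50·R3.
Reading off the reduced rows gives x = -3, y = 2, z = 1.

x = -3, y = 2, z = 1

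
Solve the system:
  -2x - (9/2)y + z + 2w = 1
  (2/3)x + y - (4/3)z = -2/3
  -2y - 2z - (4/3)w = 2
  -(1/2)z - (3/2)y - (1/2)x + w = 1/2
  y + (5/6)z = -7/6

no solution

Row-reduce:
R1 ← R1 / (-2).
R2 ← R2 − 2/3·R1.
R4 ← R4 + 1/2·R1.
R2 ← R2 / (-1/2).
R1 ← R1 − 9/4·R2.
R3 ← R3 + 2·R2.
R4 ← R4 + 3/8·R2.
R5 ← R5 − 1·R2.
R3 ← R3 / (2).
R1 ← R1 + 5·R3.
R2 ← R2 − 2·R3.
R5 ← R5 + 7/6·R3.
Swap R4 and R5.
R4 ← R4 / (-1).
R1 ← R1 + 8·R4.
R2 ← R2 − 8/3·R4.
R3 ← R3 + 2·R4.
Row 5 reduces to 0 = 1/2, a contradiction. The system is inconsistent.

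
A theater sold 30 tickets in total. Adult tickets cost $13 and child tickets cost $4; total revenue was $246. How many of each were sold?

Let a = adult tickets, c = child tickets.
  a + c = 30
  13a + 4c = 246
From equation 1: a = 30 − c.
Substitute into equation 2 and solve: c = 16.
Then a = 14.

adult tickets: 14, child tickets: 16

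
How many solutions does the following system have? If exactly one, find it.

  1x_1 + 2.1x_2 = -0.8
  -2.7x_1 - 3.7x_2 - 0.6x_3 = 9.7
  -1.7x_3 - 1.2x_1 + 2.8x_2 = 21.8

Row-reduce the augmented matrix:
R2 ← R2 + 27/10·R1.
R3 ← R3 + 6/5·R1.
R2 ← R2 / (197/100).
R1 ← R1 − 21/10·R2.
R3 ← R3 − 133/25·R2.
R3 ← R3 / (-157/1970).
R1 ← R1 − 126/197·R3.
R2 ← R2 + 60/197·R3.
Reading off the reduced rows gives x_1 = -5, x_2 = 2, x_3 = -6.

x_1 = -5, x_2 = 2, x_3 = -6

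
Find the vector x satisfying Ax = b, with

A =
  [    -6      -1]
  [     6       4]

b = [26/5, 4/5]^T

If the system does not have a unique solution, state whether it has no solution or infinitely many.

x_1 = -6/5, x_2 = 2

From equation 1: x_2 = -26/5 − 6·x_1.
Substitute into equation 2 and solve: x_1 = -6/5.
Then x_2 = 2.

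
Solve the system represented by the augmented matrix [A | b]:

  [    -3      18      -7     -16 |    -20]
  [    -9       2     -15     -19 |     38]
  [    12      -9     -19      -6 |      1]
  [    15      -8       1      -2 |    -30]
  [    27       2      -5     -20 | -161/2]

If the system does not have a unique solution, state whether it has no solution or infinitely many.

no solution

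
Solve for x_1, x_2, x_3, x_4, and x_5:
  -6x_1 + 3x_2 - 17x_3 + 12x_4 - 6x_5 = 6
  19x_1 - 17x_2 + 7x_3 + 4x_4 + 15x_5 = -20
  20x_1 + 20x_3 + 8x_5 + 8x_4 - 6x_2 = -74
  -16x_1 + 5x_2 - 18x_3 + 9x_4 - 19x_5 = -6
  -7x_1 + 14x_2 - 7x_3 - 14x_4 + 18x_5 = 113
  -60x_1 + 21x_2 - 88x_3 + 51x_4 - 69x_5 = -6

Row-reduce the augmented matrix:
R1 ← R1 / (-6).
R2 ← R2 − 19·R1.
R3 ← R3 − 20·R1.
R4 ← R4 + 16·R1.
R5 ← R5 + 7·R1.
R6 ← R6 + 60·R1.
R2 ← R2 / (-15/2).
R1 ← R1 + 1/2·R2.
R3 ← R3 − 4·R2.
R4 ← R4 + 3·R2.
R5 ← R5 − 21/2·R2.
R6 ← R6 + 9·R2.
R3 ← R3 / (-2774/45).
R1 ← R1 − 268/45·R3.
R2 ← R2 − 281/45·R3.
R4 ← R4 − 691/15·R3.
R5 ← R5 + 791/15·R3.
R6 ← R6 − 691/5·R3.
R4 ← R4 / (17767/1387).
R1 ← R1 − 2776/1387·R4.
R2 ← R2 − 2124/1387·R4.
R3 ← R3 + 1584/1387·R4.
R5 ← R5 + 40810/1387·R4.
R6 ← R6 − 53301/1387·R4.
R5 ← R5 / (71327/17767).
R1 ← R1 − 31451/17767·R5.
R2 ← R2 − 9446/17767·R5.
R3 ← R3 + 14874/17767·R5.
R4 ← R4 + 16591/17767·R5.
R6 reduces to 0 = 0, so the extra equation is consistent.
Reading off the reduced rows gives x_1 = 0, x_2 = 1, x_3 = -3, x_4 = -3, x_5 = 2.

x_1 = 0, x_2 = 1, x_3 = -3, x_4 = -3, x_5 = 2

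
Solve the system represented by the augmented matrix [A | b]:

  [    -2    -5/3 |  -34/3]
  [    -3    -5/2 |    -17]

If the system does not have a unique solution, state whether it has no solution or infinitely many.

infinitely many solutions

Row-reduce:
R1 ← R1 / (-2).
R2 ← R2 + 3·R1.
Rank is 1 with 2 unknowns, leaving x_2 free.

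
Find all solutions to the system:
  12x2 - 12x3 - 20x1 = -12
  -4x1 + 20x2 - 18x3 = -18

infinitely many solutions

Row-reduce:
R1 ← R1 / (-20).
R2 ← R2 + 4·R1.
R2 ← R2 / (88/5).
R1 ← R1 + 3/5·R2.
Rank is 2 with 3 unknowns, leaving x3 free.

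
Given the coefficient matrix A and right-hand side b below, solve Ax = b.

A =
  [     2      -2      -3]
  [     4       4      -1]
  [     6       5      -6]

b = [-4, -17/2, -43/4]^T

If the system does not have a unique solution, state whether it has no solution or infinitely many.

x_1 = -5/2, x_2 = 1/4, x_3 = -1/2

Row-reduce the augmented matrix:
R1 ← R1 / (2).
R2 ← R2 − 4·R1.
R3 ← R3 − 6·R1.
R2 ← R2 / (8).
R1 ← R1 + 1·R2.
R3 ← R3 − 11·R2.
R3 ← R3 / (-31/8).
R1 ← R1 + 7/8·R3.
R2 ← R2 − 5/8·R3.
Reading off the reduced rows gives x_1 = -5/2, x_2 = 1/4, x_3 = -1/2.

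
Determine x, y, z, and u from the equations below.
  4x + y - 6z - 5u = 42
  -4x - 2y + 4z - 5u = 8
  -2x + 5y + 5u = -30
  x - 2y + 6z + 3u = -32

x = 0, y = -2, z = -4, u = -4

Row-reduce the augmented matrix:
R1 ← R1 / (4).
R2 ← R2 + 4·R1.
R3 ← R3 + 2·R1.
R4 ← R4 − 1·R1.
R2 ← R2 / (-1).
R1 ← R1 − 1/4·R2.
R3 ← R3 − 11/2·R2.
R4 ← R4 + 9/4·R2.
R3 ← R3 / (-14).
R1 ← R1 + 2·R3.
R2 ← R2 − 2·R3.
R4 ← R4 − 12·R3.
R4 ← R4 / (-73/4).
R1 ← R1 − 15/4·R4.
R2 ← R2 − 5/2·R4.
R3 ← R3 − 15/4·R4.
Reading off the reduced rows gives x = 0, y = -2, z = -4, u = -4.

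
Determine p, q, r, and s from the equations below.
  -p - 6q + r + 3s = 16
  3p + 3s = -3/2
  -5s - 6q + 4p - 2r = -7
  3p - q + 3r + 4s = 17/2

p = -3/2, q = -3/2, r = 5/2, s = 1

Row-reduce the augmented matrix:
R1 ← R1 / (-1).
R2 ← R2 − 3·R1.
R3 ← R3 − 4·R1.
R4 ← R4 − 3·R1.
R2 ← R2 / (-18).
R1 ← R1 − 6·R2.
R3 ← R3 + 30·R2.
R4 ← R4 + 19·R2.
R3 ← R3 / (-3).
R2 ← R2 + 1/6·R3.
R4 ← R4 − 17/6·R3.
R4 ← R4 / (-215/18).
R1 ← R1 − 1·R4.
R2 ← R2 − 1/18·R4.
R3 ← R3 − 13/3·R4.
Reading off the reduced rows gives p = -3/2, q = -3/2, r = 5/2, s = 1.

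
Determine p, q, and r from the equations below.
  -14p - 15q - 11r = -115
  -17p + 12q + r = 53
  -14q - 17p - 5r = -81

p = 0, q = 4, r = 5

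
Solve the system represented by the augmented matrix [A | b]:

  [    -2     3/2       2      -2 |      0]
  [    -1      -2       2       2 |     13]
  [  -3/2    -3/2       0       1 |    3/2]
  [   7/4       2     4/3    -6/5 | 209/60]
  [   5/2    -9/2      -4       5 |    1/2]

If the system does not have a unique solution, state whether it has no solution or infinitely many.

no solution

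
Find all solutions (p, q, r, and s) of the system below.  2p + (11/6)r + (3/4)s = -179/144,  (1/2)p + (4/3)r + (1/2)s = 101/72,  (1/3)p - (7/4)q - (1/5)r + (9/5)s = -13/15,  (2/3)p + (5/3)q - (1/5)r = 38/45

p = -5/2, q = 5/3, r = 4/3, s = 7/4

Row-reduce the augmented matrix:
R1 ← R1 / (2).
R2 ← R2 − 1/2·R1.
R3 ← R3 − 1/3·R1.
R4 ← R4 − 2/3·R1.
Swap R2 and R3.
R2 ← R2 / (-7/4).
R4 ← R4 − 5/3·R2.
R3 ← R3 / (7/8).
R1 ← R1 − 11/12·R3.
R2 ← R2 − 13/45·R3.
R4 ← R4 + 349/270·R3.
R4 ← R4 / (683/378).
R1 ← R1 − 1/21·R4.
R2 ← R2 + 334/315·R4.
R3 ← R3 − 5/14·R4.
Reading off the reduced rows gives p = -5/2, q = 5/3, r = 4/3, s = 7/4.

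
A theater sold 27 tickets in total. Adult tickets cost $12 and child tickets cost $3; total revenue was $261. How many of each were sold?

Let a = adult tickets, c = child tickets.
  a + c = 27
  12a + 3c = 261
Row-reduce the augmented matrix:
R2 ← R2 − 12·R1.
R2 ← R2 / (-9).
R1 ← R1 − 1·R2.
Reading off the reduced rows gives a = 20, c = 7.

adult tickets: 20, child tickets: 7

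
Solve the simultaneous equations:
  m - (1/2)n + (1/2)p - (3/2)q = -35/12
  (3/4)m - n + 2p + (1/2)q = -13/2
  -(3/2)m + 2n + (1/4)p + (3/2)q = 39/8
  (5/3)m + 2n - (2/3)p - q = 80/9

m = 4/3, n = 3, p = -5/2, q = 1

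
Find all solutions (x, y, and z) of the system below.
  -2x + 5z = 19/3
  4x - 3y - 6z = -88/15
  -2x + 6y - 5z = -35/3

x = 7/3, y = 2/3, z = 11/5

Row-reduce the augmented matrix:
R1 ← R1 / (-2).
R2 ← R2 − 4·R1.
R3 ← R3 + 2·R1.
R2 ← R2 / (-3).
R3 ← R3 − 6·R2.
R3 ← R3 / (-2).
R1 ← R1 + 5/2·R3.
R2 ← R2 + 4/3·R3.
Reading off the reduced rows gives x = 7/3, y = 2/3, z = 11/5.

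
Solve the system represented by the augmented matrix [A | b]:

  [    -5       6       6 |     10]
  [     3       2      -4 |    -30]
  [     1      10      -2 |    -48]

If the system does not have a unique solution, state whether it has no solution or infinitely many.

no solution

Row-reduce:
R1 ← R1 / (-5).
R2 ← R2 − 3·R1.
R3 ← R3 − 1·R1.
R2 ← R2 / (28/5).
R1 ← R1 + 6/5·R2.
R3 ← R3 − 56/5·R2.
Row 3 reduces to 0 = 2, a contradiction. The system is inconsistent.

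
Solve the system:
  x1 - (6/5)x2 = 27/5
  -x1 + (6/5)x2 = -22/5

Row-reduce:
R2 ← R2 + 1·R1.
Row 2 reduces to 0 = 1, a contradiction. The system is inconsistent.

no solution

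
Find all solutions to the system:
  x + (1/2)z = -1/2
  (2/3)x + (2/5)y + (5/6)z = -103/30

Row-reduce:
R2 ← R2 − 2/3·R1.
R2 ← R2 / (2/5).
Rank is 2 with 3 unknowns, leaving z free.

infinitely many solutions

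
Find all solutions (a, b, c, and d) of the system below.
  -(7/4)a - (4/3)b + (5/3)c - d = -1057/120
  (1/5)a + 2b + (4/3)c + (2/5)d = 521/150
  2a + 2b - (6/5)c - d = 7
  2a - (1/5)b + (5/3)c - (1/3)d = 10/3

a = 5/2, b = 3/2, c = -1/2, d = 8/5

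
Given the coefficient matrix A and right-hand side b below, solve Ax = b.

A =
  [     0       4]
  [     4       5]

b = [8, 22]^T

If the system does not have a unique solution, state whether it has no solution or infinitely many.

x_1 = 3, x_2 = 2

Row-reduce the augmented matrix:
Swap R1 and R2.
R1 ← R1 / (4).
R2 ← R2 / (4).
R1 ← R1 − 5/4·R2.
Reading off the reduced rows gives x_1 = 3, x_2 = 2.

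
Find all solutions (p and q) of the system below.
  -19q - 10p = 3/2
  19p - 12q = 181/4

p = 7/4, q = -1

Row-reduce the augmented matrix:
R1 ← R1 / (-10).
R2 ← R2 − 19·R1.
R2 ← R2 / (-481/10).
R1 ← R1 − 19/10·R2.
Reading off the reduced rows gives p = 7/4, q = -1.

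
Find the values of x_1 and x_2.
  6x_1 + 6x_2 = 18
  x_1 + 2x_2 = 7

x_1 = -1, x_2 = 4

Row-reduce the augmented matrix:
R1 ← R1 / (6).
R2 ← R2 − 1·R1.
R1 ← R1 − 1·R2.
Reading off the reduced rows gives x_1 = -1, x_2 = 4.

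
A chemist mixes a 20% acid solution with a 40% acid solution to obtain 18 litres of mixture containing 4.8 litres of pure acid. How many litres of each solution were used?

Let a = litres of solution A, b = litres of solution B.
  a + b = 18
  (1/5)a + (2/5)b = 24/5
From equation 1: a = 18 − b.
Substitute into equation 2 and solve: b = 6.
Then a = 12.

litres of solution A: 12, litres of solution B: 6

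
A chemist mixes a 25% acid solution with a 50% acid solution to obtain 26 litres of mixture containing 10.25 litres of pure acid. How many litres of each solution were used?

litres of solution A: 11, litres of solution B: 15

Let a = litres of solution A, b = litres of solution B.
  b + a = 26
  (1/4)a + (1/2)b = 41/4
From equation 1: a = 26 − b.
Substitute into equation 2 and solve: b = 15.
Then a = 11.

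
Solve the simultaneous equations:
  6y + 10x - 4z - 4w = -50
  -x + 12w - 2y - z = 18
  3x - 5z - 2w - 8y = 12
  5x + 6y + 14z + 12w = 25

x = -1, y = -4, z = 3, w = 1

Row-reduce the augmented matrix:
R1 ← R1 / (10).
R2 ← R2 + 1·R1.
R3 ← R3 − 3·R1.
R4 ← R4 − 5·R1.
R2 ← R2 / (-7/5).
R1 ← R1 − 3/5·R2.
R3 ← R3 + 49/5·R2.
R4 ← R4 − 3·R2.
R3 ← R3 / (6).
R1 ← R1 + 1·R3.
R2 ← R2 − 1·R3.
R4 ← R4 − 13·R3.
R4 ← R4 / (4547/21).
R1 ← R1 + 191/21·R4.
R2 ← R2 − 113/21·R4.
R3 ← R3 + 41/3·R4.
Reading off the reduced rows gives x = -1, y = -4, z = 3, w = 1.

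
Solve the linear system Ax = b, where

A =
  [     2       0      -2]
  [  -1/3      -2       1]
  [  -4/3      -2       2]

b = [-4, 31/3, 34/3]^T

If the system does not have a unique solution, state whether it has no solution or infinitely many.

no solution

Row-reduce:
R1 ← R1 / (2).
R2 ← R2 + 1/3·R1.
R3 ← R3 + 4/3·R1.
R2 ← R2 / (-2).
R3 ← R3 + 2·R2.
Row 3 reduces to 0 = -1, a contradiction. The system is inconsistent.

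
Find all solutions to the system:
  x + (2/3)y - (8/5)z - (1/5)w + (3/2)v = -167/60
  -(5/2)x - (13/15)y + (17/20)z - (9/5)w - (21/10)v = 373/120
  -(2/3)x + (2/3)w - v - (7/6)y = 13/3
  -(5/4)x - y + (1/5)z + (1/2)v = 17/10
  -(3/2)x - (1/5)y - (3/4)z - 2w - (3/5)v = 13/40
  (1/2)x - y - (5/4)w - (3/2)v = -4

Row-reduce the augmented matrix:
R2 ← R2 + 5/2·R1.
R3 ← R3 + 2/3·R1.
R4 ← R4 + 5/4·R1.
R5 ← R5 + 3/2·R1.
R6 ← R6 − 1/2·R1.
R2 ← R2 / (4/5).
R1 ← R1 − 2/3·R2.
R3 ← R3 + 13/18·R2.
R4 ← R4 + 1/6·R2.
R5 ← R5 − 4/5·R2.
R6 ← R6 + 4/3·R2.
R3 ← R3 / (-1877/480).
R1 ← R1 − 41/40·R3.
R2 ← R2 + 63/16·R3.
R4 ← R4 + 393/160·R3.
R6 ← R6 + 89/20·R3.
R4 ← R4 / (27037/112620).
R1 ← R1 − 2463/1877·R4.
R2 ← R2 + 2480/1877·R4.
R3 ← R3 − 2222/5631·R4.
R6 ← R6 + 24231/7508·R4.
Swap R5 and R6.
R5 ← R5 / (4926249/216296).
R1 ← R1 + 249570/27037·R5.
R2 ← R2 − 280536/27037·R5.
R3 ← R3 + 89540/27037·R5.
R4 ← R4 − 401625/54074·R5.
R6 reduces to 0 = 0, so the extra equation is consistent.
Reading off the reduced rows gives x = -3, y = 1, z = -3/2, w = 3, v = -3/2.

x = -3, y = 1, z = -3/2, w = 3, v = -3/2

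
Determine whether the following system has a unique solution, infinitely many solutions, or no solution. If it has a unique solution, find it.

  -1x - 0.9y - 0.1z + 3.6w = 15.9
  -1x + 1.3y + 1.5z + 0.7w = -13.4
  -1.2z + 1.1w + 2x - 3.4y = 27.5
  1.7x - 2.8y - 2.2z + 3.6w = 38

x = 0, y = -5, z = -6, w = 3

Row-reduce the augmented matrix:
R1 ← R1 / (-1).
R2 ← R2 + 1·R1.
R3 ← R3 − 2·R1.
R4 ← R4 − 17/10·R1.
R2 ← R2 / (11/5).
R1 ← R1 − 9/10·R2.
R3 ← R3 + 26/5·R2.
R4 ← R4 + 433/100·R2.
R3 ← R3 / (131/55).
R1 ← R1 + 61/110·R3.
R2 ← R2 − 8/11·R3.
R4 ← R4 − 857/1100·R3.
R4 ← R4 / (46367/13100).
R1 ← R1 + 2721/1310·R4.
R2 ← R2 + 461/262·R4.
R3 ← R3 − 159/262·R4.
Reading off the reduced rows gives x = 0, y = -5, z = -6, w = 3.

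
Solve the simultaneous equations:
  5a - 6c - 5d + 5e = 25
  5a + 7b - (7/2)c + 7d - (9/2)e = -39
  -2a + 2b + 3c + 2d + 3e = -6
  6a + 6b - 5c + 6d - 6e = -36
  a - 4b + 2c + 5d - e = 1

Row-reduce:
R1 ← R1 / (5).
R2 ← R2 − 5·R1.
R3 ← R3 + 2·R1.
R4 ← R4 − 6·R1.
R5 ← R5 − 1·R1.
R2 ← R2 / (7).
R3 ← R3 − 2·R2.
R4 ← R4 − 6·R2.
R5 ← R5 + 4·R2.
R3 ← R3 / (-4/35).
R1 ← R1 + 6/5·R3.
R2 ← R2 − 5/14·R3.
R4 ← R4 − 2/35·R3.
R5 ← R5 − 162/35·R3.
Swap R4 and R5.
R4 ← R4 / (-126).
R1 ← R1 − 35·R4.
R2 ← R2 + 9·R4.
R3 ← R3 − 30·R4.
Rank is 4 with 5 unknowns, leaving e free.

infinitely many solutions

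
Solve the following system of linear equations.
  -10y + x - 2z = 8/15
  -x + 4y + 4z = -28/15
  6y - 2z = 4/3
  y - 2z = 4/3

x = -4/5, y = 0, z = -2/3

Row-reduce the augmented matrix:
R2 ← R2 + 1·R1.
R2 ← R2 / (-6).
R1 ← R1 + 10·R2.
R3 ← R3 − 6·R2.
R4 ← R4 − 1·R2.
Swap R3 and R4.
R3 ← R3 / (-5/3).
R1 ← R1 + 16/3·R3.
R2 ← R2 + 1/3·R3.
R4 reduces to 0 = 0, so the extra equation is consistent.
Reading off the reduced rows gives x = -4/5, y = 0, z = -2/3.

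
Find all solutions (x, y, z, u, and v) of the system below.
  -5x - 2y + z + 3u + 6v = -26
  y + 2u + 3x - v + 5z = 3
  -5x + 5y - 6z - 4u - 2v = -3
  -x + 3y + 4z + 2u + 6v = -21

infinitely many solutions

Row-reduce:
R1 ← R1 / (-5).
R2 ← R2 − 3·R1.
R3 ← R3 + 5·R1.
R4 ← R4 + 1·R1.
R2 ← R2 / (-1/5).
R1 ← R1 − 2/5·R2.
R3 ← R3 − 7·R2.
R4 ← R4 − 17/5·R2.
R3 ← R3 / (189).
R1 ← R1 − 11·R3.
R2 ← R2 + 28·R3.
R4 ← R4 − 99·R3.
R4 ← R4 / (116/21).
R1 ← R1 + 157/189·R4.
R2 ← R2 + 19/27·R4.
R3 ← R3 − 83/189·R4.
Rank is 4 with 5 unknowns, leaving u free.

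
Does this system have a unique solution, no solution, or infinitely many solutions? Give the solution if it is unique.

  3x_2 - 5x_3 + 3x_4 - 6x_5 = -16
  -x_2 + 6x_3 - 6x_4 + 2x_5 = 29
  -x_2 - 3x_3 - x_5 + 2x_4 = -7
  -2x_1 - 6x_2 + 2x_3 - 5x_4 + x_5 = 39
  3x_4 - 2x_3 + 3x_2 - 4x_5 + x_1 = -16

Row-reduce the augmented matrix:
Swap R1 and R4.
R1 ← R1 / (-2).
R5 ← R5 − 1·R1.
R2 ← R2 / (-1).
R1 ← R1 − 3·R2.
R3 ← R3 + 1·R2.
R4 ← R4 − 3·R2.
R3 ← R3 / (-9).
R1 ← R1 − 17·R3.
R2 ← R2 + 6·R3.
R4 ← R4 − 13·R3.
R5 ← R5 + 1·R3.
R4 ← R4 / (-31/9).
R1 ← R1 + 7/18·R4.
R2 ← R2 − 2/3·R4.
R3 ← R3 + 8/9·R4.
R5 ← R5 + 7/18·R4.
R5 ← R5 / (-83/31).
R1 ← R1 − 10/31·R5.
R2 ← R2 + 26/31·R5.
R3 ← R3 − 45/31·R5.
R4 ← R4 − 39/31·R5.
Reading off the reduced rows gives x_1 = -2, x_2 = -3, x_3 = 2, x_4 = -3, x_5 = -2.

x_1 = -2, x_2 = -3, x_3 = 2, x_4 = -3, x_5 = -2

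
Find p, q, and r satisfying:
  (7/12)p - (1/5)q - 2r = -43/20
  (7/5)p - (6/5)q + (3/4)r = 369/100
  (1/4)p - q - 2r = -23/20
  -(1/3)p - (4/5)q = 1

p = 3/5, q = -3/2, r = 7/5

Row-reduce the augmented matrix:
R1 ← R1 / (7/12).
R2 ← R2 − 7/5·R1.
R3 ← R3 − 1/4·R1.
R4 ← R4 + 1/3·R1.
R2 ← R2 / (-18/25).
R1 ← R1 + 12/35·R2.
R3 ← R3 + 32/35·R2.
R4 ← R4 + 32/35·R2.
R3 ← R3 / (-172/21).
R1 ← R1 + 85/14·R3.
R2 ← R2 + 185/24·R3.
R4 ← R4 + 172/21·R3.
R4 reduces to 0 = 0, so the extra equation is consistent.
Reading off the reduced rows gives p = 3/5, q = -3/2, r = 7/5.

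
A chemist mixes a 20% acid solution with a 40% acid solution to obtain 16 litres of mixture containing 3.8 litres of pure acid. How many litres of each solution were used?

litres of solution A: 13, litres of solution B: 3

Let a = litres of solution A, b = litres of solution B.
  a + b = 16
  (2/5)b + (1/5)a = 19/5
From equation 1: a = 16 − b.
Substitute into equation 2 and solve: b = 3.
Then a = 13.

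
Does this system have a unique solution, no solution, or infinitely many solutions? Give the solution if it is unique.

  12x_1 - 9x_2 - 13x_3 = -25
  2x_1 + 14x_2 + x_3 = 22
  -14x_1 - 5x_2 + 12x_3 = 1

no solution

Row-reduce:
R1 ← R1 / (12).
R2 ← R2 − 2·R1.
R3 ← R3 + 14·R1.
R2 ← R2 / (31/2).
R1 ← R1 + 3/4·R2.
R3 ← R3 + 31/2·R2.
Row 3 reduces to 0 = -2, a contradiction. The system is inconsistent.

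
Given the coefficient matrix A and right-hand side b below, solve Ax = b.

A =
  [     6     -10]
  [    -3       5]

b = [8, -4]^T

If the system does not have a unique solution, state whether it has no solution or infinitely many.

infinitely many solutions

Row-reduce:
R1 ← R1 / (6).
R2 ← R2 + 3·R1.
Rank is 1 with 2 unknowns, leaving x_2 free.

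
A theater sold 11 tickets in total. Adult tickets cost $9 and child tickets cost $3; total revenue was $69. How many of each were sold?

adult tickets: 6, child tickets: 5

Let a = adult tickets, c = child tickets.
  c + a = 11
  3c + 9a = 69
From equation 1: a = 11 − c.
Substitute into equation 2 and solve: c = 5.
Then a = 6.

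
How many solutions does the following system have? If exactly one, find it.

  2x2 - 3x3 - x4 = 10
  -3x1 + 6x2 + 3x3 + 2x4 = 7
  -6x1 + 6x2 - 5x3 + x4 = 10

infinitely many solutions

Row-reduce:
Swap R1 and R2.
R1 ← R1 / (-3).
R3 ← R3 + 6·R1.
R2 ← R2 / (2).
R1 ← R1 + 2·R2.
R3 ← R3 + 6·R2.
R3 ← R3 / (-20).
R1 ← R1 + 4·R3.
R2 ← R2 + 3/2·R3.
Rank is 3 with 4 unknowns, leaving x4 free.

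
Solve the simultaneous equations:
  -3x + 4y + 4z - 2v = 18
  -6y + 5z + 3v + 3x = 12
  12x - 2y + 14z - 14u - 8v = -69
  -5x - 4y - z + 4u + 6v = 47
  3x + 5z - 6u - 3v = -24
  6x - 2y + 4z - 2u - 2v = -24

no solution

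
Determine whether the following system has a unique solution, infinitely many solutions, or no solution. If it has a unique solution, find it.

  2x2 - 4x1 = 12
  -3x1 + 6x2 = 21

Row-reduce the augmented matrix:
R1 ← R1 / (-4).
R2 ← R2 + 3·R1.
R2 ← R2 / (9/2).
R1 ← R1 + 1/2·R2.
Reading off the reduced rows gives x1 = -5/3, x2 = 8/3.

x1 = -5/3, x2 = 8/3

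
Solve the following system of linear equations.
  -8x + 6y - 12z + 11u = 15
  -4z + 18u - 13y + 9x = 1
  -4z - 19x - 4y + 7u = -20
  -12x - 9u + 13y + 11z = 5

x = 1, y = 2, z = 0, u = 1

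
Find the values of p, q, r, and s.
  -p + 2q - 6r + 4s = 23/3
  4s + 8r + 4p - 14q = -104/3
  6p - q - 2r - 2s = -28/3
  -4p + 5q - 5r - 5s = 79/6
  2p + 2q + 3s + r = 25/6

Row-reduce the augmented matrix:
R1 ← R1 / (-1).
R2 ← R2 − 4·R1.
R3 ← R3 − 6·R1.
R4 ← R4 + 4·R1.
R5 ← R5 − 2·R1.
R2 ← R2 / (-6).
R1 ← R1 + 2·R2.
R3 ← R3 − 11·R2.
R4 ← R4 + 3·R2.
R5 ← R5 − 6·R2.
R3 ← R3 / (-202/3).
R1 ← R1 − 34/3·R3.
R2 ← R2 − 8/3·R3.
R4 ← R4 − 27·R3.
R5 ← R5 + 27·R3.
R4 ← R4 / (-755/101).
R1 ← R1 + 80/101·R4.
R2 ← R2 + 102/101·R4.
R3 ← R3 + 88/101·R4.
R5 ← R5 − 755/101·R4.
R5 reduces to 0 = 0, so the extra equation is consistent.
Reading off the reduced rows gives p = -1, q = 7/3, r = 0, s = 1/2.

p = -1, q = 7/3, r = 0, s = 1/2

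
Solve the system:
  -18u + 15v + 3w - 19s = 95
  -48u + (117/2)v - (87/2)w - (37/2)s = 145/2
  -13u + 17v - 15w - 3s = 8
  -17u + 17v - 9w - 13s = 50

Row-reduce:
R1 ← R1 / (-18).
R2 ← R2 + 48·R1.
R3 ← R3 + 13·R1.
R4 ← R4 + 17·R1.
R2 ← R2 / (37/2).
R1 ← R1 + 5/6·R2.
R3 ← R3 − 37/6·R2.
R4 ← R4 − 17/6·R2.
Swap R3 and R4.
R3 ← R3 / (-146/37).
R1 ← R1 + 92/37·R3.
R2 ← R2 + 103/37·R3.
Row 4 reduces to 0 = -1/3, a contradiction. The system is inconsistent.

no solution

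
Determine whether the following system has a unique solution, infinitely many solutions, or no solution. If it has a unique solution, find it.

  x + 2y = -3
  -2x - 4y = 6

infinitely many solutions

Row-reduce:
R2 ← R2 + 2·R1.
Rank is 1 with 2 unknowns, leaving y free.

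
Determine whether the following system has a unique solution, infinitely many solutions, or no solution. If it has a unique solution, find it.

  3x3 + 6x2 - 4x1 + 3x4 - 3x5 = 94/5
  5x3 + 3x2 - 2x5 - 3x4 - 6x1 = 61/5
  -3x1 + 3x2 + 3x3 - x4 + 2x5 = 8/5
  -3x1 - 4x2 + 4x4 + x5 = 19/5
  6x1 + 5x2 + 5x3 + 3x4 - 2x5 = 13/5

x1 = -7/5, x2 = 3/5, x3 = 1/5, x4 = 1, x5 = -2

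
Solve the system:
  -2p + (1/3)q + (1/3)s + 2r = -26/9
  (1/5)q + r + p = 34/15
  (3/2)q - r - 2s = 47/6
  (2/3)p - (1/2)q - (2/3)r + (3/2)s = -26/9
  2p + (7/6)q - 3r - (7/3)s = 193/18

Row-reduce the augmented matrix:
R1 ← R1 / (-2).
R2 ← R2 − 1·R1.
R4 ← R4 − 2/3·R1.
R5 ← R5 − 2·R1.
R2 ← R2 / (11/30).
R1 ← R1 + 1/6·R2.
R3 ← R3 − 3/2·R2.
R4 ← R4 + 7/18·R2.
R5 ← R5 − 3/2·R2.
R3 ← R3 / (-101/11).
R1 ← R1 + 1/11·R3.
R2 ← R2 − 60/11·R3.
R4 ← R4 − 70/33·R3.
R5 ← R5 + 101/11·R3.
R4 ← R4 / (118/101).
R1 ← R1 + 13/202·R4.
R2 ← R2 + 115/101·R4.
R3 ← R3 − 59/202·R4.
R5 reduces to 0 = 0, so the extra equation is consistent.
Reading off the reduced rows gives p = 5/3, q = 3, r = 0, s = -5/3.

p = 5/3, q = 3, r = 0, s = -5/3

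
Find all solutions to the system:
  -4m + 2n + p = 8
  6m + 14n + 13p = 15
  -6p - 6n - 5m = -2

no solution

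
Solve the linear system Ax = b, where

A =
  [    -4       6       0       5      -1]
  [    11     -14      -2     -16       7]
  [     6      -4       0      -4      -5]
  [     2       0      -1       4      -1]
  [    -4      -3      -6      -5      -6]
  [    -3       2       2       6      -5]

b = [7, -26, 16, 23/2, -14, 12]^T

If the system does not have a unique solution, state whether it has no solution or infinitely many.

x_1 = 3, x_2 = 2, x_3 = 1/2, x_4 = 1, x_5 = -2

Row-reduce the augmented matrix:
R1 ← R1 / (-4).
R2 ← R2 − 11·R1.
R3 ← R3 − 6·R1.
R4 ← R4 − 2·R1.
R5 ← R5 + 4·R1.
R6 ← R6 + 3·R1.
R2 ← R2 / (5/2).
R1 ← R1 + 3/2·R2.
R3 ← R3 − 5·R2.
R4 ← R4 − 3·R2.
R5 ← R5 + 9·R2.
R6 ← R6 + 5/2·R2.
R3 ← R3 / (4).
R1 ← R1 + 6/5·R3.
R2 ← R2 + 4/5·R3.
R4 ← R4 − 7/5·R3.
R5 ← R5 + 66/5·R3.
R4 ← R4 / (32/5).
R1 ← R1 + 1/5·R4.
R2 ← R2 − 7/10·R4.
R3 ← R3 − 2·R4.
R5 ← R5 − 83/10·R4.
R5 ← R5 / (-9587/256).
R1 ← R1 + 223/128·R5.
R2 ← R2 + 295/256·R5.
R3 ← R3 + 213/64·R5.
R4 ← R4 + 27/128·R5.
R6 reduces to 0 = 0, so the extra equation is consistent.
Reading off the reduced rows gives x_1 = 3, x_2 = 2, x_3 = 1/2, x_4 = 1, x_5 = -2.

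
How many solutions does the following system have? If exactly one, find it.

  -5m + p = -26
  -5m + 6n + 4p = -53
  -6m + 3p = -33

Row-reduce the augmented matrix:
R1 ← R1 / (-5).
R2 ← R2 + 5·R1.
R3 ← R3 + 6·R1.
R2 ← R2 / (6).
R3 ← R3 / (9/5).
R1 ← R1 + 1/5·R3.
R2 ← R2 − 1/2·R3.
Reading off the reduced rows gives m = 5, n = -4, p = -1.

m = 5, n = -4, p = -1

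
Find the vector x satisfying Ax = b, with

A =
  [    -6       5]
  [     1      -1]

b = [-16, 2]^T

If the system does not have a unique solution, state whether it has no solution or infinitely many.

x_1 = 6, x_2 = 4

From equation 2: x_1 = 2 + x_2.
Substitute into equation 1 and solve: x_2 = 4.
Then x_1 = 6.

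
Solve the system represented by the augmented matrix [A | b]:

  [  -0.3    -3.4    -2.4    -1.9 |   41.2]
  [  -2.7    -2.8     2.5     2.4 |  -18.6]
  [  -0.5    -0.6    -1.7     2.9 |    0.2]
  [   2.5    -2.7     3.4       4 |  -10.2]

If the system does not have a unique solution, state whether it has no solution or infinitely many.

x_1 = 4, x_2 = -6, x_3 = -6, x_4 = -4

Row-reduce the augmented matrix:
R1 ← R1 / (-3/10).
R2 ← R2 + 27/10·R1.
R3 ← R3 + 1/2·R1.
R4 ← R4 − 5/2·R1.
R2 ← R2 / (139/5).
R1 ← R1 − 34/3·R2.
R3 ← R3 − 76/15·R2.
R4 ← R4 + 931/30·R2.
R3 ← R3 / (-1745/834).
R1 ← R1 + 761/417·R3.
R2 ← R2 − 241/278·R3.
R4 ← R4 − 85927/8340·R3.
R4 ← R4 / (3892693/174500).
R1 ← R1 + 33224/8725·R4.
R2 ← R2 − 30407/17450·R4.
R3 ← R3 + 10478/8725·R4.
Reading off the reduced rows gives x_1 = 4, x_2 = -6, x_3 = -6, x_4 = -4.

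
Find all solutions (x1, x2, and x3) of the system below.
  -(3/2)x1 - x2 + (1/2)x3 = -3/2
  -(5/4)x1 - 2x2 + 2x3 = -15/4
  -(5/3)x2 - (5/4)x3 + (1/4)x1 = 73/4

Row-reduce the augmented matrix:
R1 ← R1 / (-3/2).
R2 ← R2 + 5/4·R1.
R3 ← R3 − 1/4·R1.
R2 ← R2 / (-7/6).
R1 ← R1 − 2/3·R2.
R3 ← R3 + 11/6·R2.
R3 ← R3 / (-307/84).
R1 ← R1 − 4/7·R3.
R2 ← R2 + 19/14·R3.
Reading off the reduced rows gives x1 = 3, x2 = -6, x3 = -6.

x1 = 3, x2 = -6, x3 = -6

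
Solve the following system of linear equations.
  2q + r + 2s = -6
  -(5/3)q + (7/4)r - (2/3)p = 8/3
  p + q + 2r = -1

infinitely many solutions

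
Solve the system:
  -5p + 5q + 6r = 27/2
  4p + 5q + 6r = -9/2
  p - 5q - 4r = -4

Row-reduce the augmented matrix:
R1 ← R1 / (-5).
R2 ← R2 − 4·R1.
R3 ← R3 − 1·R1.
R2 ← R2 / (9).
R1 ← R1 + 1·R2.
R3 ← R3 + 4·R2.
R3 ← R3 / (2).
R2 ← R2 − 6/5·R3.
Reading off the reduced rows gives p = -2, q = -1/5, r = 3/4.

p = -2, q = -1/5, r = 3/4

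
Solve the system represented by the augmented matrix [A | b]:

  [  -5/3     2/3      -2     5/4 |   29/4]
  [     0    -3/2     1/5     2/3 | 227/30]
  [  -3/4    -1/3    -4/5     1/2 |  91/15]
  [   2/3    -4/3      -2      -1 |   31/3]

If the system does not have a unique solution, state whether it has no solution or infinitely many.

x_1 = -2, x_2 = -5, x_3 = -3, x_4 = 1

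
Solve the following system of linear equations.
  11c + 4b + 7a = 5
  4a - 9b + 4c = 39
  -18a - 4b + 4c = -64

Row-reduce the augmented matrix:
R1 ← R1 / (7).
R2 ← R2 − 4·R1.
R3 ← R3 + 18·R1.
R2 ← R2 / (-79/7).
R1 ← R1 − 4/7·R2.
R3 ← R3 − 44/7·R2.
R3 ← R3 / (2450/79).
R1 ← R1 − 115/79·R3.
R2 ← R2 − 16/79·R3.
Reading off the reduced rows gives a = 4, b = -3, c = -1.

a = 4, b = -3, c = -1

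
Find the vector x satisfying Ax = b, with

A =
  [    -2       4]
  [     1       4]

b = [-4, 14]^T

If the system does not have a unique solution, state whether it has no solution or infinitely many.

x_1 = 6, x_2 = 2

From equation 2: x_1 = 14 − 4·x_2.
Substitute into equation 1 and solve: x_2 = 2.
Then x_1 = 6.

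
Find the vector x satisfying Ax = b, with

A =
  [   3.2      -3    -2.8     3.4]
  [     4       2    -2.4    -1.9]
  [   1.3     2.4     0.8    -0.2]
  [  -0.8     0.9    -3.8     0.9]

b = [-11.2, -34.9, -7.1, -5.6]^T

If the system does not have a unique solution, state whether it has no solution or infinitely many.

Row-reduce the augmented matrix:
R1 ← R1 / (16/5).
R2 ← R2 − 4·R1.
R3 ← R3 − 13/10·R1.
R4 ← R4 + 4/5·R1.
R2 ← R2 / (23/4).
R1 ← R1 + 15/16·R2.
R3 ← R3 − 579/160·R2.
R4 ← R4 − 3/20·R2.
R3 ← R3 / (716/575).
R1 ← R1 + 16/23·R3.
R2 ← R2 − 22/115·R3.
R4 ← R4 + 2604/575·R3.
R4 ← R4 / (146581/14320).
R1 ← R1 − 1917/1432·R4.
R2 ← R2 + 8141/5728·R4.
R3 ← R3 − 21061/11456·R4.
Reading off the reduced rows gives x_1 = -5, x_2 = -1, x_3 = 3, x_4 = 3.

x_1 = -5, x_2 = -1, x_3 = 3, x_4 = 3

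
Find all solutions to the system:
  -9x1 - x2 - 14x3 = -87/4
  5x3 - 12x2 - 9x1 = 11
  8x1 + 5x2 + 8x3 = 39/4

x1 = 1, x2 = -5/4, x3 = 1

Row-reduce the augmented matrix:
R1 ← R1 / (-9).
R2 ← R2 + 9·R1.
R3 ← R3 − 8·R1.
R2 ← R2 / (-11).
R1 ← R1 − 1/9·R2.
R3 ← R3 − 37/9·R2.
R3 ← R3 / (263/99).
R1 ← R1 − 173/99·R3.
R2 ← R2 + 19/11·R3.
Reading off the reduced rows gives x1 = 1, x2 = -5/4, x3 = 1.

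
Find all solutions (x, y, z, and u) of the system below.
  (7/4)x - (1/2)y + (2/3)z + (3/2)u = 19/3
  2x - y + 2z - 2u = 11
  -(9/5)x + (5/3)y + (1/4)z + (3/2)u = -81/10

Row-reduce:
R1 ← R1 / (7/4).
R2 ← R2 − 2·R1.
R3 ← R3 + 9/5·R1.
R2 ← R2 / (-3/7).
R1 ← R1 + 2/7·R2.
R3 ← R3 − 121/105·R2.
R3 ← R3 / (2303/540).
R1 ← R1 + 4/9·R3.
R2 ← R2 + 26/9·R3.
Rank is 3 with 4 unknowns, leaving u free.

infinitely many solutions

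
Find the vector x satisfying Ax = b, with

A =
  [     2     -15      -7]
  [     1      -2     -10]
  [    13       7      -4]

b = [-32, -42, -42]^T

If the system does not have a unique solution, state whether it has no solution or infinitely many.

x_1 = -2, x_2 = 0, x_3 = 4

Row-reduce the augmented matrix:
R1 ← R1 / (2).
R2 ← R2 − 1·R1.
R3 ← R3 − 13·R1.
R2 ← R2 / (11/2).
R1 ← R1 + 15/2·R2.
R3 ← R3 − 209/2·R2.
R3 ← R3 / (165).
R1 ← R1 + 136/11·R3.
R2 ← R2 + 13/11·R3.
Reading off the reduced rows gives x_1 = -2, x_2 = 0, x_3 = 4.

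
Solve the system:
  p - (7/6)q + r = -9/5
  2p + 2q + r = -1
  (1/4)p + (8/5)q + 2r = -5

p = 4/5, q = 0, r = -13/5

Row-reduce the augmented matrix:
R2 ← R2 − 2·R1.
R3 ← R3 − 1/4·R1.
R2 ← R2 / (13/3).
R1 ← R1 + 7/6·R2.
R3 ← R3 − 227/120·R2.
R3 ← R3 / (1137/520).
R1 ← R1 − 19/26·R3.
R2 ← R2 + 3/13·R3.
Reading off the reduced rows gives p = 4/5, q = 0, r = -13/5.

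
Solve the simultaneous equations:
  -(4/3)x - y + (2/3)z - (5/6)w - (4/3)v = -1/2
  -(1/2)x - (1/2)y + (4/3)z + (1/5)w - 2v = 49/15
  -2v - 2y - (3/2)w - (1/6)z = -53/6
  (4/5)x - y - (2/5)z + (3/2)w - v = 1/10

infinitely many solutions

Row-reduce:
R1 ← R1 / (-4/3).
R2 ← R2 + 1/2·R1.
R4 ← R4 − 4/5·R1.
R2 ← R2 / (-1/8).
R1 ← R1 − 3/4·R2.
R3 ← R3 + 2·R2.
R4 ← R4 + 8/5·R2.
R3 ← R3 / (-35/2).
R1 ← R1 − 6·R3.
R2 ← R2 + 26/3·R3.
R4 ← R4 + 208/15·R3.
R4 ← R4 / (5581/2625).
R1 ← R1 − 131/350·R4.
R2 ← R2 − 739/1050·R4.
R3 ← R3 − 97/175·R4.
Rank is 4 with 5 unknowns, leaving v free.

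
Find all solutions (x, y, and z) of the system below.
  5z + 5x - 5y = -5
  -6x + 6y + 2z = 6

infinitely many solutions

Row-reduce:
R1 ← R1 / (5).
R2 ← R2 + 6·R1.
R2 ← R2 / (8).
R1 ← R1 − 1·R2.
Rank is 2 with 3 unknowns, leaving y free.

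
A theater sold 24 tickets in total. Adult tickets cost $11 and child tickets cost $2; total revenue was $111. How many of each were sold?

adult tickets: 7, child tickets: 17

Let a = adult tickets, c = child tickets.
  a + c = 24
  2c + 11a = 111
Row-reduce the augmented matrix:
R2 ← R2 − 11·R1.
R2 ← R2 / (-9).
R1 ← R1 − 1·R2.
Reading off the reduced rows gives a = 7, c = 17.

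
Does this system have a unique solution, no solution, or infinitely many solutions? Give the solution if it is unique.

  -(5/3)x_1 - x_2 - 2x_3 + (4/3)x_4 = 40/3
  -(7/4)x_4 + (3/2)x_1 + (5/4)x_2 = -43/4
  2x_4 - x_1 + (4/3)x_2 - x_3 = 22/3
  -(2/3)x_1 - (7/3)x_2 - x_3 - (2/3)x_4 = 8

no solution

Row-reduce:
R1 ← R1 / (-5/3).
R2 ← R2 − 3/2·R1.
R3 ← R3 + 1·R1.
R4 ← R4 + 2/3·R1.
R2 ← R2 / (7/20).
R1 ← R1 − 3/5·R2.
R3 ← R3 − 29/15·R2.
R4 ← R4 + 29/15·R2.
R3 ← R3 / (71/7).
R1 ← R1 − 30/7·R3.
R2 ← R2 + 36/7·R3.
R4 ← R4 + 71/7·R3.
Row 4 reduces to 0 = 2, a contradiction. The system is inconsistent.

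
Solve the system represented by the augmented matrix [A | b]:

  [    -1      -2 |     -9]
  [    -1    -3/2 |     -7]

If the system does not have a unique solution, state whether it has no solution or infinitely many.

x_1 = 1, x_2 = 4

Row-reduce the augmented matrix:
R1 ← R1 / (-1).
R2 ← R2 + 1·R1.
R2 ← R2 / (1/2).
R1 ← R1 − 2·R2.
Reading off the reduced rows gives x_1 = 1, x_2 = 4.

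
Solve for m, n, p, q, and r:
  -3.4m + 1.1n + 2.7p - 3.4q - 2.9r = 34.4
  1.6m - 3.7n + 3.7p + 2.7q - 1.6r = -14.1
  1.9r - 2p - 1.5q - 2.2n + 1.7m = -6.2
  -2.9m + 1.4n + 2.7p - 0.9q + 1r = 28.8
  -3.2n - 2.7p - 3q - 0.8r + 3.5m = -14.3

Row-reduce the augmented matrix:
R1 ← R1 / (-17/5).
R2 ← R2 − 8/5·R1.
R3 ← R3 − 17/10·R1.
R4 ← R4 + 29/10·R1.
R5 ← R5 − 7/2·R1.
R2 ← R2 / (-541/170).
R1 ← R1 + 11/34·R2.
R3 ← R3 + 33/20·R2.
R4 ← R4 − 157/340·R2.
R5 ← R5 + 703/340·R2.
R3 ← R3 / (-17459/5410).
R1 ← R1 + 703/541·R3.
R2 ← R2 + 845/541·R3.
R4 ← R4 − 605/541·R3.
R5 ← R5 + 8521/2705·R3.
R4 ← R4 / (297883/349180).
R1 ← R1 − 42012/17459·R4.
R2 ← R2 − 3973/2686·R4.
R3 ← R3 − 40795/34918·R4.
R5 ← R5 + 1234147/349180·R4.
R5 ← R5 / (34741877/2978830).
R1 ← R1 + 3030220/297883·R5.
R2 ← R2 + 1936496/297883·R5.
R3 ← R3 + 1705871/297883·R5.
R4 ← R4 − 1303121/297883·R5.
Reading off the reduced rows gives m = -3, n = 2, p = 4, q = -5, r = 2.

m = -3, n = 2, p = 4, q = -5, r = 2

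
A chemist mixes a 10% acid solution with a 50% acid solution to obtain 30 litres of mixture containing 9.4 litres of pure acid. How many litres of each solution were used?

litres of solution A: 14, litres of solution B: 16

Let a = litres of solution A, b = litres of solution B.
  a + b = 30
  (1/10)a + (1/2)b = 47/5
Row-reduce the augmented matrix:
R2 ← R2 − 1/10·R1.
R2 ← R2 / (2/5).
R1 ← R1 − 1·R2.
Reading off the reduced rows gives a = 14, b = 16.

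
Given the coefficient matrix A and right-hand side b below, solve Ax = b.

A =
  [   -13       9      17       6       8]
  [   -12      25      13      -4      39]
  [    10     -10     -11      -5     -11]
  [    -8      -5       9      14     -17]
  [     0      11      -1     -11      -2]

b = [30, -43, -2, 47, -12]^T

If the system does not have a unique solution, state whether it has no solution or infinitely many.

infinitely many solutions

Row-reduce:
R1 ← R1 / (-13).
R2 ← R2 + 12·R1.
R3 ← R3 − 10·R1.
R4 ← R4 + 8·R1.
R2 ← R2 / (217/13).
R1 ← R1 + 9/13·R2.
R3 ← R3 + 40/13·R2.
R4 ← R4 + 137/13·R2.
R5 ← R5 − 11·R2.
R3 ← R3 / (49/31).
R1 ← R1 + 44/31·R3.
R2 ← R2 + 5/31·R3.
R4 ← R4 + 98/31·R3.
R5 ← R5 − 24/31·R3.
Swap R4 and R5.
R4 ← R4 / (-1257/343).
R1 ← R1 + 954/343·R4.
R2 ← R2 + 271/343·R4.
R3 ← R3 + 465/343·R4.
Rank is 4 with 5 unknowns, leaving x_5 free.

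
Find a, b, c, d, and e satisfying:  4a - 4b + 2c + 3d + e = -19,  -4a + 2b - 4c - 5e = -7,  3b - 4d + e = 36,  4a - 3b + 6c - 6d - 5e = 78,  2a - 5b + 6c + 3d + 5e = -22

Row-reduce the augmented matrix:
R1 ← R1 / (4).
R2 ← R2 + 4·R1.
R4 ← R4 − 4·R1.
R5 ← R5 − 2·R1.
R2 ← R2 / (-2).
R1 ← R1 + 1·R2.
R3 ← R3 − 3·R2.
R4 ← R4 − 1·R2.
R5 ← R5 + 3·R2.
R3 ← R3 / (-3).
R1 ← R1 − 3/2·R3.
R2 ← R2 − 1·R3.
R4 ← R4 − 3·R3.
R5 ← R5 − 8·R3.
R4 ← R4 / (-7).
R1 ← R1 + 1/2·R4.
R2 ← R2 + 4/3·R4.
R3 ← R3 + 1/6·R4.
R5 ← R5 + 5/3·R4.
R5 ← R5 / (11/42).
R1 ← R1 − 19/28·R5.
R2 ← R2 − 59/21·R5.
R3 ← R3 − 83/42·R5.
R4 ← R4 − 13/7·R5.
Reading off the reduced rows gives a = 3, b = 5, c = 5, d = -6, e = -3.

a = 3, b = 5, c = 5, d = -6, e = -3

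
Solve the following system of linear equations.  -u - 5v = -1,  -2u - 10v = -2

infinitely many solutions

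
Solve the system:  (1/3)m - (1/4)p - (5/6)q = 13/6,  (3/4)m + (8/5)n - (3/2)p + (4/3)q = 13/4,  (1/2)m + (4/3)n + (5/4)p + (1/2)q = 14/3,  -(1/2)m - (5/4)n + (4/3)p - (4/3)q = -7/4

Row-reduce the augmented matrix:
R1 ← R1 / (1/3).
R2 ← R2 − 3/4·R1.
R3 ← R3 − 1/2·R1.
R4 ← R4 + 1/2·R1.
R2 ← R2 / (8/5).
R3 ← R3 − 4/3·R2.
R4 ← R4 + 5/4·R2.
R3 ← R3 / (77/32).
R1 ← R1 + 3/4·R3.
R2 ← R2 + 75/128·R3.
R4 ← R4 − 347/1536·R3.
R4 ← R4 / (47/4752).
R1 ← R1 + 92/33·R4.
R2 ← R2 − 235/132·R4.
R3 ← R3 + 38/99·R4.
Reading off the reduced rows gives m = -1, n = 5, p = 0, q = -3.

m = -1, n = 5, p = 0, q = -3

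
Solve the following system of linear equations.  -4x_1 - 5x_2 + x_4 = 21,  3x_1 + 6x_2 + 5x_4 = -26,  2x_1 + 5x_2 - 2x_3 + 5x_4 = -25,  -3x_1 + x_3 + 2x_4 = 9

Row-reduce the augmented matrix:
R1 ← R1 / (-4).
R2 ← R2 − 3·R1.
R3 ← R3 − 2·R1.
R4 ← R4 + 3·R1.
R2 ← R2 / (9/4).
R1 ← R1 − 5/4·R2.
R3 ← R3 − 5/2·R2.
R4 ← R4 − 15/4·R2.
R3 ← R3 / (-2).
R4 ← R4 − 1·R3.
R4 ← R4 / (-79/9).
R1 ← R1 + 31/9·R4.
R2 ← R2 − 23/9·R4.
R3 ← R3 − 4/9·R4.
Reading off the reduced rows gives x_1 = -3, x_2 = -2, x_3 = 2, x_4 = -1.

x_1 = -3, x_2 = -2, x_3 = 2, x_4 = -1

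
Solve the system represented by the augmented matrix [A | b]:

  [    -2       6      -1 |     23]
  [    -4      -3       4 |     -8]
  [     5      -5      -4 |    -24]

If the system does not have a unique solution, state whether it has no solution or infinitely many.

x_1 = 0, x_2 = 4, x_3 = 1

Row-reduce the augmented matrix:
R1 ← R1 / (-2).
R2 ← R2 + 4·R1.
R3 ← R3 − 5·R1.
R2 ← R2 / (-15).
R1 ← R1 + 3·R2.
R3 ← R3 − 10·R2.
R3 ← R3 / (-5/2).
R1 ← R1 + 7/10·R3.
R2 ← R2 + 2/5·R3.
Reading off the reduced rows gives x_1 = 0, x_2 = 4, x_3 = 1.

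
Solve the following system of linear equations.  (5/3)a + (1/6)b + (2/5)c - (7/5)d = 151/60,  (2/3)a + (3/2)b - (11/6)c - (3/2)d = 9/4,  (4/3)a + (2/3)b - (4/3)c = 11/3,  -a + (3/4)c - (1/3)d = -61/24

a = 2, b = 1/2, c = -1/2, d = 1/2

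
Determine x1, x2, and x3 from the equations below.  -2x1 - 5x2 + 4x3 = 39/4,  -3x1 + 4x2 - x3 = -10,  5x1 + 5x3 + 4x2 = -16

x1 = 0, x2 = -11/4, x3 = -1

Row-reduce the augmented matrix:
R1 ← R1 / (-2).
R2 ← R2 + 3·R1.
R3 ← R3 − 5·R1.
R2 ← R2 / (23/2).
R1 ← R1 − 5/2·R2.
R3 ← R3 + 17/2·R2.
R3 ← R3 / (226/23).
R1 ← R1 + 11/23·R3.
R2 ← R2 + 14/23·R3.
Reading off the reduced rows gives x1 = 0, x2 = -11/4, x3 = -1.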